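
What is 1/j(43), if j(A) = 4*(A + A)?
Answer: 1/344 ≈ 0.0029070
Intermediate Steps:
j(A) = 8*A (j(A) = 4*(2*A) = 8*A)
1/j(43) = 1/(8*43) = 1/344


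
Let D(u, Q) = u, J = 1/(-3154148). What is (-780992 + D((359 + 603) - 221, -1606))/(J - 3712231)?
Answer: 2461027131148/11708925984189 ≈ 0.21018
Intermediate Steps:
J = -1/3154148 ≈ -3.1704e-7
(-780992 + D((359 + 603) - 221, -1606))/(J - 3712231) = (-780992 + ((359 + 603) - 221))/(-1/3154148 - 3712231) = (-780992 + (962 - 221))/(-11708925984189/3154148) = (-780992 + 741)*(-3154148/11708925984189) = -780251*(-3154148/11708925984189) = 2461027131148/11708925984189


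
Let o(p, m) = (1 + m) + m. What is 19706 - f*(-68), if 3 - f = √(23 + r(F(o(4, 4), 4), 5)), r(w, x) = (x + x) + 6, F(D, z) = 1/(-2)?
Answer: 19910 - 68*√39 ≈ 19485.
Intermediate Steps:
o(p, m) = 1 + 2*m
F(D, z) = -½
r(w, x) = 6 + 2*x (r(w, x) = 2*x + 6 = 6 + 2*x)
f = 3 - √39 (f = 3 - √(23 + (6 + 2*5)) = 3 - √(23 + (6 + 10)) = 3 - √(23 + 16) = 3 - √39 ≈ -3.2450)
19706 - f*(-68) = 19706 - (3 - √39)*(-68) = 19706 - (-204 + 68*√39) = 19706 + (204 - 68*√39) = 19910 - 68*√39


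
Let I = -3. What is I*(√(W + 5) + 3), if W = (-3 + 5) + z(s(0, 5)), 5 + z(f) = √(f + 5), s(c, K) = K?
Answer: -9 - 3*√(2 + √10) ≈ -15.816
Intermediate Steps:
z(f) = -5 + √(5 + f) (z(f) = -5 + √(f + 5) = -5 + √(5 + f))
W = -3 + √10 (W = (-3 + 5) + (-5 + √(5 + 5)) = 2 + (-5 + √10) = -3 + √10 ≈ 0.16228)
I*(√(W + 5) + 3) = -3*(√((-3 + √10) + 5) + 3) = -3*(√(2 + √10) + 3) = -3*(3 + √(2 + √10)) = -9 - 3*√(2 + √10)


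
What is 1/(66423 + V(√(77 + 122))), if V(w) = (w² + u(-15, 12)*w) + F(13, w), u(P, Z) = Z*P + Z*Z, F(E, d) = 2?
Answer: 1388/92468739 + √199/123291652 ≈ 1.5125e-5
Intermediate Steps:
u(P, Z) = Z² + P*Z (u(P, Z) = P*Z + Z² = Z² + P*Z)
V(w) = 2 + w² - 36*w (V(w) = (w² + (12*(-15 + 12))*w) + 2 = (w² + (12*(-3))*w) + 2 = (w² - 36*w) + 2 = 2 + w² - 36*w)
1/(66423 + V(√(77 + 122))) = 1/(66423 + (2 + (√(77 + 122))² - 36*√(77 + 122))) = 1/(66423 + (2 + (√199)² - 36*√199)) = 1/(66423 + (2 + 199 - 36*√199)) = 1/(66423 + (201 - 36*√199)) = 1/(66624 - 36*√199)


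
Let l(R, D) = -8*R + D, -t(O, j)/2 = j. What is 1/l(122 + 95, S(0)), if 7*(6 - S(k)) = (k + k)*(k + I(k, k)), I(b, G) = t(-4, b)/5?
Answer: -1/1730 ≈ -0.00057803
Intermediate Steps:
t(O, j) = -2*j
I(b, G) = -2*b/5
S(k) = 6 - 6*k**2/35 (S(k) = 6 - (k + k)*(k - 2*k/5)/7 = 6 - 2*k*3*k/5/7 = 6 - 6*k**2/35)
l(R, D) = D - 8*R
1/l(122 + 95, S(0)) = 1/((6 - 6/35*0**2) - 8*(122 + 95)) = 1/((6 - 6/35*0) - 8*217) = 1/((6 + 0) - 1736) = 1/(6 - 1736) = 1/(-1730) = -1/1730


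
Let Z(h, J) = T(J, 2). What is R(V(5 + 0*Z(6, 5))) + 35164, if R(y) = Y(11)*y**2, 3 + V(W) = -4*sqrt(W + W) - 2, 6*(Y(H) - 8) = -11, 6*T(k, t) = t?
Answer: 217829/6 + 740*sqrt(10)/3 ≈ 37085.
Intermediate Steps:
T(k, t) = t/6
Y(H) = 37/6 (Y(H) = 8 + (1/6)*(-11) = 8 - 11/6 = 37/6)
Z(h, J) = 1/3 (Z(h, J) = (1/6)*2 = 1/3)
V(W) = -5 - 4*sqrt(2)*sqrt(W) (V(W) = -3 + (-4*sqrt(W + W) - 2) = -3 + (-4*sqrt(2)*sqrt(W) - 2) = -3 + (-2 - 4*sqrt(2)*sqrt(W)) = -5 - 4*sqrt(2)*sqrt(W))
R(y) = 37*y**2/6
R(V(5 + 0*Z(6, 5))) + 35164 = 37*(-5 - 4*sqrt(2)*sqrt(5 + 0*(1/3)))**2/6 + 35164 = 37*(-5 - 4*sqrt(2)*sqrt(5 + 0))**2/6 + 35164 = 37*(-5 - 4*sqrt(2)*sqrt(5))**2/6 + 35164 = 37*(-5 - 4*sqrt(10))**2/6 + 35164 = 35164 + 37*(-5 - 4*sqrt(10))**2/6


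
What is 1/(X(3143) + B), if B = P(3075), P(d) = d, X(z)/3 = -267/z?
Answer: 3143/9663924 ≈ 0.00032523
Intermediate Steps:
X(z) = -801/z (X(z) = 3*(-267/z) = -801/z)
B = 3075
1/(X(3143) + B) = 1/(-801/3143 + 3075) = 1/(9663924/3143) = 3143/9663924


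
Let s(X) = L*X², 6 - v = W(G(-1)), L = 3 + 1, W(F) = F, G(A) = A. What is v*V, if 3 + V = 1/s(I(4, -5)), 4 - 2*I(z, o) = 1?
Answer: -182/9 ≈ -20.222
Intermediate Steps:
I(z, o) = 3/2 (I(z, o) = 2 - ½*1 = 2 - ½ = 3/2)
L = 4
v = 7 (v = 6 - 1*(-1) = 6 + 1 = 7)
s(X) = 4*X²
V = -26/9 (V = -3 + 1/(4*(3/2)²) = -3 + 1/(4*(9/4)) = -3 + 1/9 = -3 + ⅑ = -26/9 ≈ -2.8889)
v*V = 7*(-26/9) = -182/9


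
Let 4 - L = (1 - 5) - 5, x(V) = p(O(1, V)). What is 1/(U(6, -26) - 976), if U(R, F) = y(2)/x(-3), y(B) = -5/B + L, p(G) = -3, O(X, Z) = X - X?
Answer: -2/1959 ≈ -0.0010209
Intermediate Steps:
O(X, Z) = 0
x(V) = -3
L = 13 (L = 4 - ((1 - 5) - 5) = 4 - (-4 - 5) = 4 - 1*(-9) = 4 + 9 = 13)
y(B) = 13 - 5/B (y(B) = -5/B + 13 = 13 - 5/B)
U(R, F) = -7/2 (U(R, F) = (13 - 5/2)/(-3) = (13 - 5*½)*(-⅓) = (13 - 5/2)*(-⅓) = (21/2)*(-⅓) = -7/2)
1/(U(6, -26) - 976) = 1/(-7/2 - 976) = 1/(-1959/2) = -2/1959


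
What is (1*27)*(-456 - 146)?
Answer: -16254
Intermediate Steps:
(1*27)*(-456 - 146) = 27*(-602) = -16254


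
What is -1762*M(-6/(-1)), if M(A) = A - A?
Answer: 0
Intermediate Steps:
M(A) = 0
-1762*M(-6/(-1)) = -1762*0 = 0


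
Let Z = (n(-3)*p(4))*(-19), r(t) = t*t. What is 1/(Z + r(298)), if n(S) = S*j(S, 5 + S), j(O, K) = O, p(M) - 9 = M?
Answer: 1/86581 ≈ 1.1550e-5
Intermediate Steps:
p(M) = 9 + M
n(S) = S² (n(S) = S*S = S²)
r(t) = t²
Z = -2223 (Z = ((-3)²*(9 + 4))*(-19) = (9*13)*(-19) = 117*(-19) = -2223)
1/(Z + r(298)) = 1/(-2223 + 298²) = 1/(-2223 + 88804) = 1/86581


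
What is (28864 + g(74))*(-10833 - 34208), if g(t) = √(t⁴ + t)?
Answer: -1300063424 - 675615*√133274 ≈ -1.5467e+9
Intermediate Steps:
g(t) = √(t + t⁴)
(28864 + g(74))*(-10833 - 34208) = (28864 + √(74 + 74⁴))*(-10833 - 34208) = (28864 + √(74 + 29986576))*(-45041) = (28864 + √29986650)*(-45041) = (28864 + 15*√133274)*(-45041) = -1300063424 - 675615*√133274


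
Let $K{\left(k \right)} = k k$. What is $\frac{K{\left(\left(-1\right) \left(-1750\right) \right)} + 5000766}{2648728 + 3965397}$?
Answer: $\frac{8063266}{6614125} \approx 1.2191$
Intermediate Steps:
$K{\left(k \right)} = k^{2}$
$\frac{K{\left(\left(-1\right) \left(-1750\right) \right)} + 5000766}{2648728 + 3965397} = \frac{\left(\left(-1\right) \left(-1750\right)\right)^{2} + 5000766}{2648728 + 3965397} = \frac{1750^{2} + 5000766}{6614125} = \left(3062500 + 5000766\right) \frac{1}{6614125} = 8063266 \cdot \frac{1}{6614125} = \frac{8063266}{6614125}$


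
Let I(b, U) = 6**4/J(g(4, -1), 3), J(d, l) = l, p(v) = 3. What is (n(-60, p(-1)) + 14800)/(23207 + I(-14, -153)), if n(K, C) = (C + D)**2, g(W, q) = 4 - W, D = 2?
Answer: 14825/23639 ≈ 0.62714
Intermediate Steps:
n(K, C) = (2 + C)**2 (n(K, C) = (C + 2)**2 = (2 + C)**2)
I(b, U) = 432 (I(b, U) = 6**4/3 = 1296*(1/3) = 432)
(n(-60, p(-1)) + 14800)/(23207 + I(-14, -153)) = ((2 + 3)**2 + 14800)/(23207 + 432) = (5**2 + 14800)/23639 = (25 + 14800)*(1/23639) = 14825*(1/23639) = 14825/23639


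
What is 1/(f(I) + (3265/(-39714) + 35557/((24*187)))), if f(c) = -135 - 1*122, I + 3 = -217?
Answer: -9902024/2467183647 ≈ -0.0040135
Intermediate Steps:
I = -220 (I = -3 - 217 = -220)
f(c) = -257 (f(c) = -135 - 122 = -257)
1/(f(I) + (3265/(-39714) + 35557/((24*187)))) = 1/(-257 + (3265/(-39714) + 35557/((24*187)))) = 1/(-257 + (3265*(-1/39714) + 35557/4488)) = 1/(-257 + (-3265/39714 + 35557*(1/4488))) = 1/(-257 + (-3265/39714 + 35557/4488)) = 1/(-257 + 77636521/9902024) = 1/(-2467183647/9902024) = -9902024/2467183647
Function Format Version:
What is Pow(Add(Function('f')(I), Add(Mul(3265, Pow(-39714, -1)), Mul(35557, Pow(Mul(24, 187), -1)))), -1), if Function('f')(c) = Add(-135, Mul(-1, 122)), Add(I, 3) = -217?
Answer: Rational(-9902024, 2467183647) ≈ -0.0040135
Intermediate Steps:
I = -220 (I = Add(-3, -217) = -220)
Function('f')(c) = -257 (Function('f')(c) = Add(-135, -122) = -257)
Pow(Add(Function('f')(I), Add(Mul(3265, Pow(-39714, -1)), Mul(35557, Pow(Mul(24, 187), -1)))), -1) = Pow(Add(-257, Add(Mul(3265, Pow(-39714, -1)), Mul(35557, Pow(Mul(24, 187), -1)))), -1) = Pow(Add(-257, Add(Mul(3265, Rational(-1, 39714)), Mul(35557, Pow(4488, -1)))), -1) = Pow(Add(-257, Add(Rational(-3265, 39714), Mul(35557, Rational(1, 4488)))), -1) = Pow(Add(-257, Add(Rational(-3265, 39714), Rational(35557, 4488))), -1) = Pow(Add(-257, Rational(77636521, 9902024)), -1) = Pow(Rational(-2467183647, 9902024), -1) = Rational(-9902024, 2467183647)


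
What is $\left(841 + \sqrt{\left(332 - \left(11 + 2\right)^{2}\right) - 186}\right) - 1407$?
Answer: $-566 + i \sqrt{23} \approx -566.0 + 4.7958 i$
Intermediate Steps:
$\left(841 + \sqrt{\left(332 - \left(11 + 2\right)^{2}\right) - 186}\right) - 1407 = \left(841 + \sqrt{\left(332 - 13^{2}\right) - 186}\right) - 1407 = \left(841 + \sqrt{\left(332 - 169\right) - 186}\right) - 1407 = \left(841 + \sqrt{163 - 186}\right) - 1407 = \left(841 + \sqrt{-23}\right) - 1407 = \left(841 + i \sqrt{23}\right) - 1407 = -566 + i \sqrt{23}$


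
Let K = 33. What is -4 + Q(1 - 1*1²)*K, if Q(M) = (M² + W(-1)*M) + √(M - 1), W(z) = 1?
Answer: -4 + 33*I ≈ -4.0 + 33.0*I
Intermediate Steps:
Q(M) = M + M² + √(-1 + M) (Q(M) = (M² + 1*M) + √(M - 1) = (M² + M) + √(-1 + M) = (M + M²) + √(-1 + M) = M + M² + √(-1 + M))
-4 + Q(1 - 1*1²)*K = -4 + ((1 - 1*1²) + (1 - 1*1²)² + √(-1 + (1 - 1*1²)))*33 = -4 + ((1 - 1*1) + (1 - 1*1)² + √(-1 + (1 - 1*1)))*33 = -4 + ((1 - 1) + (1 - 1)² + √(-1 + (1 - 1)))*33 = -4 + (0 + 0² + √(-1 + 0))*33 = -4 + (0 + 0 + √(-1))*33 = -4 + (0 + 0 + I)*33 = -4 + I*33 = -4 + 33*I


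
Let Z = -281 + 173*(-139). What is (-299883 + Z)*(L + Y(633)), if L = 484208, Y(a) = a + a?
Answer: -157396011014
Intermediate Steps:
Y(a) = 2*a
Z = -24328 (Z = -281 - 24047 = -24328)
(-299883 + Z)*(L + Y(633)) = (-299883 - 24328)*(484208 + 2*633) = -324211*(484208 + 1266) = -324211*485474 = -157396011014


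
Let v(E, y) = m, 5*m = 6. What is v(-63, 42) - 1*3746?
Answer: -18724/5 ≈ -3744.8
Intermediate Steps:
m = 6/5 (m = (1/5)*6 = 6/5 ≈ 1.2000)
v(E, y) = 6/5
v(-63, 42) - 1*3746 = 6/5 - 1*3746 = 6/5 - 3746 = -18724/5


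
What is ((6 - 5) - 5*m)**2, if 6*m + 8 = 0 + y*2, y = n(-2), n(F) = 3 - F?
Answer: 4/9 ≈ 0.44444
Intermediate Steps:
y = 5 (y = 3 - 1*(-2) = 3 + 2 = 5)
m = 1/3 (m = -4/3 + (0 + 5*2)/6 = -4/3 + (0 + 10)/6 = -4/3 + (1/6)*10 = -4/3 + 5/3 = 1/3 ≈ 0.33333)
((6 - 5) - 5*m)**2 = ((6 - 5) - 5*1/3)**2 = (1 - 5/3)**2 = (-2/3)**2 = 4/9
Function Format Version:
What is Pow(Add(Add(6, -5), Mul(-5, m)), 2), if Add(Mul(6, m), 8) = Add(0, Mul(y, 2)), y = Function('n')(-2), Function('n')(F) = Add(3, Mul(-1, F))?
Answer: Rational(4, 9) ≈ 0.44444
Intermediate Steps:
y = 5 (y = Add(3, Mul(-1, -2)) = Add(3, 2) = 5)
m = Rational(1, 3) (m = Add(Rational(-4, 3), Mul(Rational(1, 6), Add(0, Mul(5, 2)))) = Add(Rational(-4, 3), Mul(Rational(1, 6), Add(0, 10))) = Add(Rational(-4, 3), Mul(Rational(1, 6), 10)) = Add(Rational(-4, 3), Rational(5, 3)) = Rational(1, 3) ≈ 0.33333)
Pow(Add(Add(6, -5), Mul(-5, m)), 2) = Pow(Add(Add(6, -5), Mul(-5, Rational(1, 3))), 2) = Pow(Add(1, Rational(-5, 3)), 2) = Pow(Rational(-2, 3), 2) = Rational(4, 9)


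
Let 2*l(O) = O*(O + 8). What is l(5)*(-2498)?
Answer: -81185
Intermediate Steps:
l(O) = O*(8 + O)/2 (l(O) = (O*(O + 8))/2 = (O*(8 + O))/2 = O*(8 + O)/2)
l(5)*(-2498) = ((½)*5*(8 + 5))*(-2498) = ((½)*5*13)*(-2498) = (65/2)*(-2498) = -81185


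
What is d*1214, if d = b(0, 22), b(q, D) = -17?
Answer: -20638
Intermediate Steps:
d = -17
d*1214 = -17*1214 = -20638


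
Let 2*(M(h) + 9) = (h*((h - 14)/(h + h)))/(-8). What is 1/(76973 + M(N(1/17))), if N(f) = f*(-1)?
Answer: 544/41868655 ≈ 1.2993e-5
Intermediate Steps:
N(f) = -f
M(h) = -137/16 - h/32 (M(h) = -9 + ((h*((h - 14)/(h + h)))/(-8))/2 = -9 + ((h*((-14 + h)/((2*h))))*(-1/8))/2 = -9 + ((h*((-14 + h)*(1/(2*h))))*(-1/8))/2 = -9 + ((h*((-14 + h)/(2*h)))*(-1/8))/2 = -9 + ((-7 + h/2)*(-1/8))/2 = -9 + (7/8 - h/16)/2 = -9 + (7/16 - h/32) = -137/16 - h/32)
1/(76973 + M(N(1/17))) = 1/(76973 + (-137/16 - (-1)/(32*17))) = 1/(76973 + (-137/16 - 1/32*(-1/17))) = 1/(76973 + (-137/16 + 1/544)) = 1/(76973 - 4657/544) = 1/(41868655/544) = 544/41868655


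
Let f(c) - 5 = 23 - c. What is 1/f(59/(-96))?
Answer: 96/2747 ≈ 0.034947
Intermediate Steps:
f(c) = 28 - c (f(c) = 5 + (23 - c) = 28 - c)
1/f(59/(-96)) = 1/(28 - 59/(-96)) = 1/(28 - 59*(-1)/96) = 1/(28 - 1*(-59/96)) = 1/(28 + 59/96) = 1/(2747/96) = 96/2747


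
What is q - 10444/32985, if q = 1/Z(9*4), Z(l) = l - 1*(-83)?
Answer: -1209851/3925215 ≈ -0.30823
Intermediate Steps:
Z(l) = 83 + l (Z(l) = l + 83 = 83 + l)
q = 1/119 (q = 1/(83 + 9*4) = 1/(83 + 36) = 1/119 ≈ 0.0084034)
q - 10444/32985 = 1/119 - 10444/32985 = -1209851/3925215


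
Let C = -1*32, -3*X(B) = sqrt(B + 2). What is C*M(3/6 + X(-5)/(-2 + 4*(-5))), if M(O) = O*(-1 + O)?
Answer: 2912/363 ≈ 8.0220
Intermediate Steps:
X(B) = -sqrt(2 + B)/3 (X(B) = -sqrt(B + 2)/3 = -sqrt(2 + B)/3)
C = -32
C*M(3/6 + X(-5)/(-2 + 4*(-5))) = -32*(3/6 + (-sqrt(2 - 5)/3)/(-2 + 4*(-5)))*(-1 + (3/6 + (-sqrt(2 - 5)/3)/(-2 + 4*(-5)))) = -32*(3*(1/6) + (-I*sqrt(3)/3)/(-2 - 20))*(-1 + (3*(1/6) + (-I*sqrt(3)/3)/(-2 - 20))) = -32*(1/2 - I*sqrt(3)/3/(-22))*(-1 + (1/2 - I*sqrt(3)/3/(-22))) = -32*(1/2 - I*sqrt(3)/3*(-1/22))*(-1 + (1/2 - I*sqrt(3)/3*(-1/22))) = -32*(1/2 + I*sqrt(3)/66)*(-1 + (1/2 + I*sqrt(3)/66)) = -32*(1/2 + I*sqrt(3)/66)*(-1/2 + I*sqrt(3)/66)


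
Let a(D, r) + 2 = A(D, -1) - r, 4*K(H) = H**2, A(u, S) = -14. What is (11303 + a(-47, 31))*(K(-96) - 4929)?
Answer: -29547000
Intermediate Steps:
K(H) = H**2/4
a(D, r) = -16 - r (a(D, r) = -2 + (-14 - r) = -16 - r)
(11303 + a(-47, 31))*(K(-96) - 4929) = (11303 + (-16 - 1*31))*((1/4)*(-96)**2 - 4929) = (11303 + (-16 - 31))*((1/4)*9216 - 4929) = (11303 - 47)*(2304 - 4929) = 11256*(-2625) = -29547000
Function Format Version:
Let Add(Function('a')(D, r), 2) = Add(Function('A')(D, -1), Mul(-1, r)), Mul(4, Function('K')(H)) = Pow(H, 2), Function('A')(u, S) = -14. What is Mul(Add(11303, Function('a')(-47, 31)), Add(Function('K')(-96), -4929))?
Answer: -29547000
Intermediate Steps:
Function('K')(H) = Mul(Rational(1, 4), Pow(H, 2))
Function('a')(D, r) = Add(-16, Mul(-1, r)) (Function('a')(D, r) = Add(-2, Add(-14, Mul(-1, r))) = Add(-16, Mul(-1, r)))
Mul(Add(11303, Function('a')(-47, 31)), Add(Function('K')(-96), -4929)) = Mul(Add(11303, Add(-16, Mul(-1, 31))), Add(Mul(Rational(1, 4), Pow(-96, 2)), -4929)) = Mul(Add(11303, Add(-16, -31)), Add(Mul(Rational(1, 4), 9216), -4929)) = Mul(Add(11303, -47), Add(2304, -4929)) = Mul(11256, -2625) = -29547000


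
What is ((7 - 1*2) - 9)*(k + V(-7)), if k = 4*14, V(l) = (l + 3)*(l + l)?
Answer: -448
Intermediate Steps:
V(l) = 2*l*(3 + l) (V(l) = (3 + l)*(2*l) = 2*l*(3 + l))
k = 56
((7 - 1*2) - 9)*(k + V(-7)) = ((7 - 1*2) - 9)*(56 + 2*(-7)*(3 - 7)) = ((7 - 2) - 9)*(56 + 2*(-7)*(-4)) = (5 - 9)*(56 + 56) = -4*112 = -448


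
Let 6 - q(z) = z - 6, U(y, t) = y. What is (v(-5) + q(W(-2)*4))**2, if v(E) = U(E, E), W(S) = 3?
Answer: 25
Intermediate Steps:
v(E) = E
q(z) = 12 - z (q(z) = 6 - (z - 6) = 6 - (-6 + z) = 6 + (6 - z) = 12 - z)
(v(-5) + q(W(-2)*4))**2 = (-5 + (12 - 3*4))**2 = (-5 + (12 - 1*12))**2 = (-5 + (12 - 12))**2 = (-5 + 0)**2 = (-5)**2 = 25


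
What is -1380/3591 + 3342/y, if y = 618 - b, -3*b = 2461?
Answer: 10016222/5165055 ≈ 1.9392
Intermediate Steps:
b = -2461/3 (b = -⅓*2461 = -2461/3 ≈ -820.33)
y = 4315/3 (y = 618 - 1*(-2461/3) = 618 + 2461/3 = 4315/3 ≈ 1438.3)
-1380/3591 + 3342/y = -1380/3591 + 3342/(4315/3) = -1380*1/3591 + 3342*(3/4315) = -460/1197 + 10026/4315 = 10016222/5165055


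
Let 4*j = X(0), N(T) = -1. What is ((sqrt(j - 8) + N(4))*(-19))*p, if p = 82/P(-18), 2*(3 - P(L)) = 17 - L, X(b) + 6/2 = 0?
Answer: -3116/29 + 1558*I*sqrt(35)/29 ≈ -107.45 + 317.84*I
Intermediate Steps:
X(b) = -3 (X(b) = -3 + 0 = -3)
j = -3/4 (j = (1/4)*(-3) = -3/4 ≈ -0.75000)
P(L) = -11/2 + L/2 (P(L) = 3 - (17 - L)/2 = 3 + (-17/2 + L/2) = -11/2 + L/2)
p = -164/29 (p = 82/(-11/2 + (1/2)*(-18)) = 82/(-11/2 - 9) = 82/(-29/2) = 82*(-2/29) = -164/29 ≈ -5.6552)
((sqrt(j - 8) + N(4))*(-19))*p = ((sqrt(-3/4 - 8) - 1)*(-19))*(-164/29) = ((sqrt(-35/4) - 1)*(-19))*(-164/29) = ((I*sqrt(35)/2 - 1)*(-19))*(-164/29) = ((-1 + I*sqrt(35)/2)*(-19))*(-164/29) = (19 - 19*I*sqrt(35)/2)*(-164/29) = -3116/29 + 1558*I*sqrt(35)/29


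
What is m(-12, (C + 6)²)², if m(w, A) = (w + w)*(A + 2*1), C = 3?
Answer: 3968064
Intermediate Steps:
m(w, A) = 2*w*(2 + A) (m(w, A) = (2*w)*(A + 2) = (2*w)*(2 + A) = 2*w*(2 + A))
m(-12, (C + 6)²)² = (2*(-12)*(2 + (3 + 6)²))² = (2*(-12)*(2 + 9²))² = (2*(-12)*(2 + 81))² = (2*(-12)*83)² = (-1992)² = 3968064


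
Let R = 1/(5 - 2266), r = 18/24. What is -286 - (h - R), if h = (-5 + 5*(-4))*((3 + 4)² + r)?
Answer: 8661887/9044 ≈ 957.75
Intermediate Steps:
r = ¾ (r = 18*(1/24) = ¾ ≈ 0.75000)
R = -1/2261 (R = 1/(-2261) = -1/2261 ≈ -0.00044228)
h = -4975/4 (h = (-5 + 5*(-4))*((3 + 4)² + ¾) = (-5 - 20)*(7² + ¾) = -25*(49 + ¾) = -25*199/4 = -4975/4 ≈ -1243.8)
-286 - (h - R) = -286 - (-4975/4 - 1*(-1/2261)) = -286 - (-4975/4 + 1/2261) = -286 - 1*(-11248471/9044) = -286 + 11248471/9044 = 8661887/9044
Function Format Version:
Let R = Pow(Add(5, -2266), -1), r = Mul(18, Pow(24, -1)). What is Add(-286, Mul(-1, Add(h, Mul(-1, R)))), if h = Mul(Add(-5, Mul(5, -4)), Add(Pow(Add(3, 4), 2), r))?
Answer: Rational(8661887, 9044) ≈ 957.75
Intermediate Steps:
r = Rational(3, 4) (r = Mul(18, Rational(1, 24)) = Rational(3, 4) ≈ 0.75000)
R = Rational(-1, 2261) (R = Pow(-2261, -1) = Rational(-1, 2261) ≈ -0.00044228)
h = Rational(-4975, 4) (h = Mul(Add(-5, Mul(5, -4)), Add(Pow(Add(3, 4), 2), Rational(3, 4))) = Mul(Add(-5, -20), Add(Pow(7, 2), Rational(3, 4))) = Mul(-25, Add(49, Rational(3, 4))) = Mul(-25, Rational(199, 4)) = Rational(-4975, 4) ≈ -1243.8)
Add(-286, Mul(-1, Add(h, Mul(-1, R)))) = Add(-286, Mul(-1, Add(Rational(-4975, 4), Mul(-1, Rational(-1, 2261))))) = Add(-286, Mul(-1, Add(Rational(-4975, 4), Rational(1, 2261)))) = Add(-286, Mul(-1, Rational(-11248471, 9044))) = Add(-286, Rational(11248471, 9044)) = Rational(8661887, 9044)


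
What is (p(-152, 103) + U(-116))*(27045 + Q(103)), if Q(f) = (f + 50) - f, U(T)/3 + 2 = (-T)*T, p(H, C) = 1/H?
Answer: -166277923655/152 ≈ -1.0939e+9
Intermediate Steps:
U(T) = -6 - 3*T**2 (U(T) = -6 + 3*((-T)*T) = -6 + 3*(-T**2) = -6 - 3*T**2)
Q(f) = 50 (Q(f) = (50 + f) - f = 50)
(p(-152, 103) + U(-116))*(27045 + Q(103)) = (1/(-152) + (-6 - 3*(-116)**2))*(27045 + 50) = (-1/152 + (-6 - 3*13456))*27095 = (-1/152 + (-6 - 40368))*27095 = (-1/152 - 40374)*27095 = -6136849/152*27095 = -166277923655/152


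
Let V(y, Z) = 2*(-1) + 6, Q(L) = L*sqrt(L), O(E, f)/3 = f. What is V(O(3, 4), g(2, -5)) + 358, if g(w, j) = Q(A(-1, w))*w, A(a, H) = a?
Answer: 362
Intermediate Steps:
O(E, f) = 3*f
Q(L) = L**(3/2)
g(w, j) = -I*w (g(w, j) = (-1)**(3/2)*w = (-I)*w = -I*w)
V(y, Z) = 4 (V(y, Z) = -2 + 6 = 4)
V(O(3, 4), g(2, -5)) + 358 = 4 + 358 = 362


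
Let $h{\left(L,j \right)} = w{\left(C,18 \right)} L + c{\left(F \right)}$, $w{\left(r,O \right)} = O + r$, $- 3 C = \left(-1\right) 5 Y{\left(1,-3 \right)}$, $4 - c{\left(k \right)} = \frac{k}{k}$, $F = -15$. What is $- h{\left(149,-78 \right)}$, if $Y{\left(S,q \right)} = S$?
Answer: $- \frac{8800}{3} \approx -2933.3$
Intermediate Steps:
$c{\left(k \right)} = 3$ ($c{\left(k \right)} = 4 - \frac{k}{k} = 4 - 1 = 3$)
$C = \frac{5}{3}$ ($C = - \frac{\left(-1\right) 5 \cdot 1}{3} = - \frac{\left(-5\right) 1}{3} = \left(- \frac{1}{3}\right) \left(-5\right) = \frac{5}{3} \approx 1.6667$)
$h{\left(L,j \right)} = 3 + \frac{59 L}{3}$ ($h{\left(L,j \right)} = \left(18 + \frac{5}{3}\right) L + 3 = \frac{59 L}{3} + 3 = 3 + \frac{59 L}{3}$)
$- h{\left(149,-78 \right)} = - (3 + \frac{59}{3} \cdot 149) = - (3 + \frac{8791}{3}) = \left(-1\right) \frac{8800}{3} = - \frac{8800}{3}$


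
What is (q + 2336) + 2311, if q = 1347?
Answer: 5994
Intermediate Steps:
(q + 2336) + 2311 = (1347 + 2336) + 2311 = 3683 + 2311 = 5994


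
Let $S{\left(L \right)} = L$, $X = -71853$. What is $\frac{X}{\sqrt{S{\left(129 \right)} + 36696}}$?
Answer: $- \frac{23951 \sqrt{1473}}{2455} \approx -374.43$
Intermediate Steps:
$\frac{X}{\sqrt{S{\left(129 \right)} + 36696}} = - \frac{71853}{\sqrt{129 + 36696}} = - \frac{71853}{\sqrt{36825}} = - \frac{71853}{5 \sqrt{1473}} = - 71853 \frac{\sqrt{1473}}{7365} = - \frac{23951 \sqrt{1473}}{2455}$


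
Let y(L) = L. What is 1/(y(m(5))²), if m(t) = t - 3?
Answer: ¼ ≈ 0.25000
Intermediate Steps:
m(t) = -3 + t
1/(y(m(5))²) = 1/((-3 + 5)²) = 1/(2²) = 1/4 = ¼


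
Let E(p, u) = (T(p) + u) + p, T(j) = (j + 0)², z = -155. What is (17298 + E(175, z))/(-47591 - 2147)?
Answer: -47943/49738 ≈ -0.96391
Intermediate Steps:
T(j) = j²
E(p, u) = p + u + p² (E(p, u) = (p² + u) + p = (u + p²) + p = p + u + p²)
(17298 + E(175, z))/(-47591 - 2147) = (17298 + (175 - 155 + 175²))/(-47591 - 2147) = (17298 + (175 - 155 + 30625))/(-49738) = (17298 + 30645)*(-1/49738) = 47943*(-1/49738) = -47943/49738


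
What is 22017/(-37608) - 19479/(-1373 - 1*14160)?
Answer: 130192057/194721688 ≈ 0.66861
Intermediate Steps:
22017/(-37608) - 19479/(-1373 - 1*14160) = 22017*(-1/37608) - 19479/(-1373 - 14160) = -7339/12536 - 19479/(-15533) = -7339/12536 - 19479*(-1/15533) = -7339/12536 + 19479/15533 = 130192057/194721688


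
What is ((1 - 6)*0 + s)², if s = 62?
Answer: 3844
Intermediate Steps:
((1 - 6)*0 + s)² = ((1 - 6)*0 + 62)² = (-5*0 + 62)² = (0 + 62)² = 62² = 3844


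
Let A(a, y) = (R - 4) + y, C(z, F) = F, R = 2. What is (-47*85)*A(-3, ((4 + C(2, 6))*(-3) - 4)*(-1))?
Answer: -127840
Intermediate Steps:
A(a, y) = -2 + y (A(a, y) = (2 - 4) + y = -2 + y)
(-47*85)*A(-3, ((4 + C(2, 6))*(-3) - 4)*(-1)) = (-47*85)*(-2 + ((4 + 6)*(-3) - 4)*(-1)) = -3995*(-2 + (10*(-3) - 4)*(-1)) = -3995*(-2 + (-30 - 4)*(-1)) = -3995*(-2 - 34*(-1)) = -3995*(-2 + 34) = -3995*32 = -127840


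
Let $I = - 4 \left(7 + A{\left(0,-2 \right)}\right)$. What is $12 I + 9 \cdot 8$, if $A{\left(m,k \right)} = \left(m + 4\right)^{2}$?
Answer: $-1032$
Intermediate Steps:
$A{\left(m,k \right)} = \left(4 + m\right)^{2}$
$I = -92$ ($I = - 4 \left(7 + \left(4 + 0\right)^{2}\right) = - 4 \left(7 + 4^{2}\right) = - 4 \left(7 + 16\right) = \left(-4\right) 23 = -92$)
$12 I + 9 \cdot 8 = 12 \left(-92\right) + 9 \cdot 8 = -1104 + 72 = -1032$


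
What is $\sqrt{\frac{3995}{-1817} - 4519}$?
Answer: $\frac{i \sqrt{14926687706}}{1817} \approx 67.24 i$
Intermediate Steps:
$\sqrt{\frac{3995}{-1817} - 4519} = \sqrt{3995 \left(- \frac{1}{1817}\right) - 4519} = \sqrt{- \frac{3995}{1817} - 4519} = \sqrt{- \frac{8215018}{1817}} = \frac{i \sqrt{14926687706}}{1817}$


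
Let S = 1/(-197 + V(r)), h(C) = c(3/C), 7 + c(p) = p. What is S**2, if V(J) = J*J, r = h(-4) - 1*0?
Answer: 256/4800481 ≈ 5.3328e-5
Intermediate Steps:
c(p) = -7 + p
h(C) = -7 + 3/C
r = -31/4 (r = (-7 + 3/(-4)) - 1*0 = (-7 + 3*(-1/4)) + 0 = (-7 - 3/4) + 0 = -31/4 + 0 = -31/4 ≈ -7.7500)
V(J) = J**2
S = -16/2191 (S = 1/(-197 + (-31/4)**2) = 1/(-197 + 961/16) = 1/(-2191/16) = -16/2191 ≈ -0.0073026)
S**2 = (-16/2191)**2 = 256/4800481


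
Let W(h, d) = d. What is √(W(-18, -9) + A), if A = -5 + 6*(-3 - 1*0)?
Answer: 4*I*√2 ≈ 5.6569*I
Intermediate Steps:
A = -23 (A = -5 + 6*(-3 + 0) = -5 + 6*(-3) = -5 - 18 = -23)
√(W(-18, -9) + A) = √(-9 - 23) = √(-32) = 4*I*√2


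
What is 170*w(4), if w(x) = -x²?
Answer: -2720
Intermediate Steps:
170*w(4) = 170*(-1*4²) = 170*(-1*16) = 170*(-16) = -2720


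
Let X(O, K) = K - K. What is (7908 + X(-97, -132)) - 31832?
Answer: -23924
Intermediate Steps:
X(O, K) = 0
(7908 + X(-97, -132)) - 31832 = (7908 + 0) - 31832 = 7908 - 31832 = -23924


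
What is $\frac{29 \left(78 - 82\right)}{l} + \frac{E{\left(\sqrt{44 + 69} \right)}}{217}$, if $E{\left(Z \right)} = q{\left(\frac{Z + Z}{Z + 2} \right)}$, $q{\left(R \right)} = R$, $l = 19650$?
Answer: $\frac{848576}{232390725} - \frac{4 \sqrt{113}}{23653} \approx 0.0018538$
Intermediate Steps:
$E{\left(Z \right)} = \frac{2 Z}{2 + Z}$ ($E{\left(Z \right)} = \frac{Z + Z}{Z + 2} = \frac{2 Z}{2 + Z}$)
$\frac{29 \left(78 - 82\right)}{l} + \frac{E{\left(\sqrt{44 + 69} \right)}}{217} = \frac{29 \left(78 - 82\right)}{19650} + \frac{2 \sqrt{44 + 69} \frac{1}{2 + \sqrt{44 + 69}}}{217} = 29 \left(-4\right) \frac{1}{19650} + \frac{2 \sqrt{113}}{2 + \sqrt{113}} \cdot \frac{1}{217} = \left(-116\right) \frac{1}{19650} + \frac{2 \sqrt{113}}{217 \left(2 + \sqrt{113}\right)} = - \frac{58}{9825} + \frac{2 \sqrt{113}}{217 \left(2 + \sqrt{113}\right)}$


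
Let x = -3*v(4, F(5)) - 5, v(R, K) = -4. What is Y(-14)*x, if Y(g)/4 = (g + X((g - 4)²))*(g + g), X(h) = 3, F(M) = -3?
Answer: 8624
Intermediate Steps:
x = 7 (x = -3*(-4) - 5 = 12 - 5 = 7)
Y(g) = 8*g*(3 + g) (Y(g) = 4*((g + 3)*(g + g)) = 4*((3 + g)*(2*g)) = 4*(2*g*(3 + g)) = 8*g*(3 + g))
Y(-14)*x = (8*(-14)*(3 - 14))*7 = (8*(-14)*(-11))*7 = 1232*7 = 8624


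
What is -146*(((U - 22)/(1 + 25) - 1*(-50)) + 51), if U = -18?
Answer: -188778/13 ≈ -14521.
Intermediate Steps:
-146*(((U - 22)/(1 + 25) - 1*(-50)) + 51) = -146*(((-18 - 22)/(1 + 25) - 1*(-50)) + 51) = -146*((-40/26 + 50) + 51) = -146*((-40*1/26 + 50) + 51) = -146*((-20/13 + 50) + 51) = -146*(630/13 + 51) = -146*1293/13 = -188778/13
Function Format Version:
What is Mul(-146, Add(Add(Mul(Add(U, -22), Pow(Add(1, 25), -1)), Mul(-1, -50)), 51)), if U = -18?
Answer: Rational(-188778, 13) ≈ -14521.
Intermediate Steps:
Mul(-146, Add(Add(Mul(Add(U, -22), Pow(Add(1, 25), -1)), Mul(-1, -50)), 51)) = Mul(-146, Add(Add(Mul(Add(-18, -22), Pow(Add(1, 25), -1)), Mul(-1, -50)), 51)) = Mul(-146, Add(Add(Mul(-40, Pow(26, -1)), 50), 51)) = Mul(-146, Add(Add(Mul(-40, Rational(1, 26)), 50), 51)) = Mul(-146, Add(Add(Rational(-20, 13), 50), 51)) = Mul(-146, Add(Rational(630, 13), 51)) = Mul(-146, Rational(1293, 13)) = Rational(-188778, 13)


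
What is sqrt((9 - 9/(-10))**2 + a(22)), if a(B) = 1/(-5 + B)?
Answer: sqrt(2834189)/170 ≈ 9.9030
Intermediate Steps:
sqrt((9 - 9/(-10))**2 + a(22)) = sqrt((9 - 9/(-10))**2 + 1/(-5 + 22)) = sqrt((9 - 9*(-1/10))**2 + 1/17) = sqrt((9 + 9/10)**2 + 1/17) = sqrt((99/10)**2 + 1/17) = sqrt(9801/100 + 1/17) = sqrt(166717/1700) = sqrt(2834189)/170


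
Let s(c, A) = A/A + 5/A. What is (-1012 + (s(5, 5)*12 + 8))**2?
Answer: 960400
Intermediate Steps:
s(c, A) = 1 + 5/A
(-1012 + (s(5, 5)*12 + 8))**2 = (-1012 + (((5 + 5)/5)*12 + 8))**2 = (-1012 + (((1/5)*10)*12 + 8))**2 = (-1012 + (2*12 + 8))**2 = (-1012 + (24 + 8))**2 = (-1012 + 32)**2 = (-980)**2 = 960400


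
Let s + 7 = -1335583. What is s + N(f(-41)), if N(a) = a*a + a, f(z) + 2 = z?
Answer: -1333784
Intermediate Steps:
s = -1335590 (s = -7 - 1335583 = -1335590)
f(z) = -2 + z
N(a) = a + a² (N(a) = a² + a = a + a²)
s + N(f(-41)) = -1335590 + (-2 - 41)*(1 + (-2 - 41)) = -1335590 - 43*(1 - 43) = -1335590 - 43*(-42) = -1335590 + 1806 = -1333784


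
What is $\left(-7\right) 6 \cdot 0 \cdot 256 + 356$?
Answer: $356$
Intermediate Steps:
$\left(-7\right) 6 \cdot 0 \cdot 256 + 356 = \left(-42\right) 0 \cdot 256 + 356 = 0 \cdot 256 + 356 = 0 + 356 = 356$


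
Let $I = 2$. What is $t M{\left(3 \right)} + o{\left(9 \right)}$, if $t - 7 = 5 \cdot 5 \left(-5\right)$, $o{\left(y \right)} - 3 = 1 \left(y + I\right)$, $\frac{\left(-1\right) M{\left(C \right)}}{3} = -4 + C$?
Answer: $-340$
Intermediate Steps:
$M{\left(C \right)} = 12 - 3 C$ ($M{\left(C \right)} = - 3 \left(-4 + C\right) = 12 - 3 C$)
$o{\left(y \right)} = 5 + y$ ($o{\left(y \right)} = 3 + 1 \left(y + 2\right) = 3 + 1 \left(2 + y\right) = 3 + \left(2 + y\right) = 5 + y$)
$t = -118$ ($t = 7 + 5 \cdot 5 \left(-5\right) = 7 + 25 \left(-5\right) = 7 - 125 = -118$)
$t M{\left(3 \right)} + o{\left(9 \right)} = - 118 \left(12 - 9\right) + \left(5 + 9\right) = - 118 \left(12 - 9\right) + 14 = \left(-118\right) 3 + 14 = -354 + 14 = -340$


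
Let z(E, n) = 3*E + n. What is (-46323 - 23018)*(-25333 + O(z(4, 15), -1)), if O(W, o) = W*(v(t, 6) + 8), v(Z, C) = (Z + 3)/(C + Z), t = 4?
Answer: 17403273521/10 ≈ 1.7403e+9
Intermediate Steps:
z(E, n) = n + 3*E
v(Z, C) = (3 + Z)/(C + Z)
O(W, o) = 87*W/10 (O(W, o) = W*((3 + 4)/(6 + 4) + 8) = W*(7/10 + 8) = W*(87/10) = 87*W/10)
(-46323 - 23018)*(-25333 + O(z(4, 15), -1)) = (-46323 - 23018)*(-25333 + 87*(15 + 3*4)/10) = -69341*(-25333 + 87*(15 + 12)/10) = -69341*(-25333 + (87/10)*27) = -69341*(-25333 + 2349/10) = -69341*(-250981/10) = 17403273521/10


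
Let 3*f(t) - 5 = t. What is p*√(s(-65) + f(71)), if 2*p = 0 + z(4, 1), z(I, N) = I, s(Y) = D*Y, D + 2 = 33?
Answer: 2*I*√17907/3 ≈ 89.211*I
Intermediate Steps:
D = 31 (D = -2 + 33 = 31)
s(Y) = 31*Y
f(t) = 5/3 + t/3
p = 2 (p = (0 + 4)/2 = (½)*4 = 2)
p*√(s(-65) + f(71)) = 2*√(31*(-65) + (5/3 + (⅓)*71)) = 2*√(-2015 + (5/3 + 71/3)) = 2*√(-2015 + 76/3) = 2*√(-5969/3) = 2*(I*√17907/3) = 2*I*√17907/3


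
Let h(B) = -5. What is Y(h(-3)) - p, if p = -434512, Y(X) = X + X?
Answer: 434502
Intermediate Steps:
Y(X) = 2*X
Y(h(-3)) - p = 2*(-5) - 1*(-434512) = -10 + 434512 = 434502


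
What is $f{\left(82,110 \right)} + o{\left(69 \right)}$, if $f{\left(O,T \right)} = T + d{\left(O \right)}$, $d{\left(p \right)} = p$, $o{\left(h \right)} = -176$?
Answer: $16$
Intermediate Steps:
$f{\left(O,T \right)} = O + T$ ($f{\left(O,T \right)} = T + O = O + T$)
$f{\left(82,110 \right)} + o{\left(69 \right)} = \left(82 + 110\right) - 176 = 192 - 176 = 16$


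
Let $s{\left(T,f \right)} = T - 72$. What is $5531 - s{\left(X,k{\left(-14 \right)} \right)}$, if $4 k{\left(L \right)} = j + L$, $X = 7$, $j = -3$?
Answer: $5596$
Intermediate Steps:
$k{\left(L \right)} = - \frac{3}{4} + \frac{L}{4}$ ($k{\left(L \right)} = \frac{-3 + L}{4} = - \frac{3}{4} + \frac{L}{4}$)
$s{\left(T,f \right)} = -72 + T$
$5531 - s{\left(X,k{\left(-14 \right)} \right)} = 5531 - \left(-72 + 7\right) = 5531 - -65 = 5531 + 65 = 5596$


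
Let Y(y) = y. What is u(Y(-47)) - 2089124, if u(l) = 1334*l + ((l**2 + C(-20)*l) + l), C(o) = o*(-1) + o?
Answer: -2149660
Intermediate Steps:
C(o) = 0 (C(o) = -o + o = 0)
u(l) = l**2 + 1335*l (u(l) = 1334*l + ((l**2 + 0*l) + l) = 1334*l + ((l**2 + 0) + l) = 1334*l + (l**2 + l) = 1334*l + (l + l**2) = l**2 + 1335*l)
u(Y(-47)) - 2089124 = -47*(1335 - 47) - 2089124 = -47*1288 - 2089124 = -60536 - 2089124 = -2149660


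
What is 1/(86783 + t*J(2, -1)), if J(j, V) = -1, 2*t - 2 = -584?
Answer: 1/87074 ≈ 1.1484e-5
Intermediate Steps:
t = -291 (t = 1 + (1/2)*(-584) = 1 - 292 = -291)
1/(86783 + t*J(2, -1)) = 1/(86783 - 291*(-1)) = 1/(86783 + 291) = 1/87074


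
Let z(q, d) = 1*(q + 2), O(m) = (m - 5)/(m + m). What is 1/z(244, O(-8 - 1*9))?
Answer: 1/246 ≈ 0.0040650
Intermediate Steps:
O(m) = (-5 + m)/(2*m) (O(m) = (-5 + m)/((2*m)) = (-5 + m)*(1/(2*m)) = (-5 + m)/(2*m))
z(q, d) = 2 + q (z(q, d) = 1*(2 + q) = 2 + q)
1/z(244, O(-8 - 1*9)) = 1/(2 + 244) = 1/246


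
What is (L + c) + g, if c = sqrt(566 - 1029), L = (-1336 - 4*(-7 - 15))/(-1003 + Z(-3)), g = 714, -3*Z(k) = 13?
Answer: 1080726/1511 + I*sqrt(463) ≈ 715.24 + 21.517*I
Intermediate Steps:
Z(k) = -13/3 (Z(k) = -1/3*13 = -13/3)
L = 1872/1511 (L = (-1336 - 4*(-7 - 15))/(-1003 - 13/3) = (-1336 - 4*(-22))/(-3022/3) = (-1336 + 88)*(-3/3022) = -1248*(-3/3022) = 1872/1511 ≈ 1.2389)
c = I*sqrt(463) (c = sqrt(-463) = I*sqrt(463) ≈ 21.517*I)
(L + c) + g = (1872/1511 + I*sqrt(463)) + 714 = 1080726/1511 + I*sqrt(463)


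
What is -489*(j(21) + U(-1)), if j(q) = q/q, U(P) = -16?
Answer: 7335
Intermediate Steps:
j(q) = 1
-489*(j(21) + U(-1)) = -489*(1 - 16) = -489*(-15) = 7335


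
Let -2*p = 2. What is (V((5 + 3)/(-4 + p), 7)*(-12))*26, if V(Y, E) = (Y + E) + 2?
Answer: -11544/5 ≈ -2308.8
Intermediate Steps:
p = -1 (p = -½*2 = -1)
V(Y, E) = 2 + E + Y (V(Y, E) = (E + Y) + 2 = 2 + E + Y)
(V((5 + 3)/(-4 + p), 7)*(-12))*26 = ((2 + 7 + (5 + 3)/(-4 - 1))*(-12))*26 = ((2 + 7 + 8/(-5))*(-12))*26 = ((2 + 7 + 8*(-⅕))*(-12))*26 = ((2 + 7 - 8/5)*(-12))*26 = ((37/5)*(-12))*26 = -444/5*26 = -11544/5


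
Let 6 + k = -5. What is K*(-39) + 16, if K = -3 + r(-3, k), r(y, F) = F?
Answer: 562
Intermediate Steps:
k = -11 (k = -6 - 5 = -11)
K = -14 (K = -3 - 11 = -14)
K*(-39) + 16 = -14*(-39) + 16 = 546 + 16 = 562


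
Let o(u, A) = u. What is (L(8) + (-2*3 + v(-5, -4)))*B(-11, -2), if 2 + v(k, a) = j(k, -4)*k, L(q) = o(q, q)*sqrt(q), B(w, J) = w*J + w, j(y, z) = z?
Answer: 132 + 176*sqrt(2) ≈ 380.90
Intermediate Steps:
B(w, J) = w + J*w (B(w, J) = J*w + w = w + J*w)
L(q) = q**(3/2) (L(q) = q*sqrt(q) = q**(3/2))
v(k, a) = -2 - 4*k
(L(8) + (-2*3 + v(-5, -4)))*B(-11, -2) = (8**(3/2) + (-2*3 + (-2 - 4*(-5))))*(-11*(1 - 2)) = (16*sqrt(2) + (-6 + (-2 + 20)))*(-11*(-1)) = (16*sqrt(2) + (-6 + 18))*11 = (16*sqrt(2) + 12)*11 = (12 + 16*sqrt(2))*11 = 132 + 176*sqrt(2)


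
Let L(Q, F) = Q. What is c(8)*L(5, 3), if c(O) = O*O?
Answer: 320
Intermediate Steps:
c(O) = O²
c(8)*L(5, 3) = 8²*5 = 64*5 = 320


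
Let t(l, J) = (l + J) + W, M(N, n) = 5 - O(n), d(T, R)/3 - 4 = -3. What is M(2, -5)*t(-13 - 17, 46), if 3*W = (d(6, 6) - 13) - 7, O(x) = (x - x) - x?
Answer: 0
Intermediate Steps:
d(T, R) = 3 (d(T, R) = 12 + 3*(-3) = 12 - 9 = 3)
O(x) = -x (O(x) = 0 - x = -x)
M(N, n) = 5 + n (M(N, n) = 5 - (-1)*n = 5 + n)
W = -17/3 (W = ((3 - 13) - 7)/3 = (-10 - 7)/3 = (⅓)*(-17) = -17/3 ≈ -5.6667)
t(l, J) = -17/3 + J + l (t(l, J) = (l + J) - 17/3 = (J + l) - 17/3 = -17/3 + J + l)
M(2, -5)*t(-13 - 17, 46) = (5 - 5)*(-17/3 + 46 + (-13 - 17)) = 0*(-17/3 + 46 - 30) = 0*(31/3) = 0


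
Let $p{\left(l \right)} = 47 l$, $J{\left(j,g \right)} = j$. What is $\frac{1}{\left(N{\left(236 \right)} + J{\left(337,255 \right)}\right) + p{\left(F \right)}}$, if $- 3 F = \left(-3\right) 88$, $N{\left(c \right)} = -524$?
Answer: $\frac{1}{3949} \approx 0.00025323$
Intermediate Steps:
$F = 88$ ($F = - \frac{\left(-3\right) 88}{3} = \left(- \frac{1}{3}\right) \left(-264\right) = 88$)
$\frac{1}{\left(N{\left(236 \right)} + J{\left(337,255 \right)}\right) + p{\left(F \right)}} = \frac{1}{\left(-524 + 337\right) + 47 \cdot 88} = \frac{1}{-187 + 4136} = \frac{1}{3949}$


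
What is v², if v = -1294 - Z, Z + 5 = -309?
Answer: 960400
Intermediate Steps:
Z = -314 (Z = -5 - 309 = -314)
v = -980 (v = -1294 - 1*(-314) = -1294 + 314 = -980)
v² = (-980)² = 960400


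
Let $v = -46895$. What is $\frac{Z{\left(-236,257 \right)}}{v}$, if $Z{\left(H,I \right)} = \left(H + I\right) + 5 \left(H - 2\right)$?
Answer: $\frac{1169}{46895} \approx 0.024928$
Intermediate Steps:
$Z{\left(H,I \right)} = -10 + I + 6 H$ ($Z{\left(H,I \right)} = \left(H + I\right) + 5 \left(-2 + H\right) = \left(H + I\right) + \left(-10 + 5 H\right) = -10 + I + 6 H$)
$\frac{Z{\left(-236,257 \right)}}{v} = \frac{-10 + 257 + 6 \left(-236\right)}{-46895} = \left(-10 + 257 - 1416\right) \left(- \frac{1}{46895}\right) = \left(-1169\right) \left(- \frac{1}{46895}\right) = \frac{1169}{46895}$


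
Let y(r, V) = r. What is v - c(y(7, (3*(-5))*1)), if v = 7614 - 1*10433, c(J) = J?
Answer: -2826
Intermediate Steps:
v = -2819 (v = 7614 - 10433 = -2819)
v - c(y(7, (3*(-5))*1)) = -2819 - 1*7 = -2819 - 7 = -2826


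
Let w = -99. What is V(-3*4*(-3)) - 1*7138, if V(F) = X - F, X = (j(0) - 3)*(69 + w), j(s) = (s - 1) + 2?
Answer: -7114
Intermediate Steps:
j(s) = 1 + s (j(s) = (-1 + s) + 2 = 1 + s)
X = 60 (X = ((1 + 0) - 3)*(69 - 99) = (1 - 3)*(-30) = -2*(-30) = 60)
V(F) = 60 - F
V(-3*4*(-3)) - 1*7138 = (60 - (-3*4)*(-3)) - 1*7138 = (60 - (-12)*(-3)) - 7138 = (60 - 1*36) - 7138 = (60 - 36) - 7138 = 24 - 7138 = -7114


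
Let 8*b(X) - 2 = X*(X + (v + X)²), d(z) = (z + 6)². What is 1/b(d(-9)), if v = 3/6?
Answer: 32/3581 ≈ 0.0089360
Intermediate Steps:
d(z) = (6 + z)²
v = ½ (v = 3*(⅙) = ½ ≈ 0.50000)
b(X) = ¼ + X*(X + (½ + X)²)/8 (b(X) = ¼ + (X*(X + (½ + X)²))/8 = ¼ + X*(X + (½ + X)²)/8)
1/b(d(-9)) = 1/(¼ + ((6 - 9)²)²/4 + ((6 - 9)²)³/8 + (6 - 9)²/32) = 1/(¼ + ((-3)²)²/4 + ((-3)²)³/8 + (1/32)*(-3)²) = 1/(¼ + (¼)*9² + (⅛)*9³ + (1/32)*9) = 1/(¼ + (¼)*81 + (⅛)*729 + 9/32) = 1/(¼ + 81/4 + 729/8 + 9/32) = 1/(3581/32) = 32/3581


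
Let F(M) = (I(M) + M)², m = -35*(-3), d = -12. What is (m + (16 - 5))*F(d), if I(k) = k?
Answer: 66816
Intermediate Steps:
m = 105
F(M) = 4*M² (F(M) = (M + M)² = (2*M)² = 4*M²)
(m + (16 - 5))*F(d) = (105 + (16 - 5))*(4*(-12)²) = (105 + 11)*(4*144) = 116*576 = 66816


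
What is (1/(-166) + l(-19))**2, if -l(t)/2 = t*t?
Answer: 14364741609/27556 ≈ 5.2129e+5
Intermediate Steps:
l(t) = -2*t**2 (l(t) = -2*t*t = -2*t**2)
(1/(-166) + l(-19))**2 = (1/(-166) - 2*(-19)**2)**2 = (-1/166 - 2*361)**2 = (-1/166 - 722)**2 = (-119853/166)**2 = 14364741609/27556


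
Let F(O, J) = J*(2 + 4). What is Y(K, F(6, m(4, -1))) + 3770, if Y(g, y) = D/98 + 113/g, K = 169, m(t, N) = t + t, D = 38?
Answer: 31228118/8281 ≈ 3771.1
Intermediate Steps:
m(t, N) = 2*t
F(O, J) = 6*J (F(O, J) = J*6 = 6*J)
Y(g, y) = 19/49 + 113/g (Y(g, y) = 38/98 + 113/g = 38*(1/98) + 113/g = 19/49 + 113/g)
Y(K, F(6, m(4, -1))) + 3770 = (19/49 + 113/169) + 3770 = 8748/8281 + 3770 = 31228118/8281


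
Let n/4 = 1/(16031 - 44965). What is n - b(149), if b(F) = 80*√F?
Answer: -2/14467 - 80*√149 ≈ -976.52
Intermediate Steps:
n = -2/14467 (n = 4/(16031 - 44965) = 4/(-28934) = 4*(-1/28934) = -2/14467 ≈ -0.00013825)
n - b(149) = -2/14467 - 80*√149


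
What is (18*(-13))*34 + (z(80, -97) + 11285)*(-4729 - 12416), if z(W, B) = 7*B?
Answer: -181847826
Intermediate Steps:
(18*(-13))*34 + (z(80, -97) + 11285)*(-4729 - 12416) = (18*(-13))*34 + (7*(-97) + 11285)*(-4729 - 12416) = -234*34 + (-679 + 11285)*(-17145) = -7956 + 10606*(-17145) = -7956 - 181839870 = -181847826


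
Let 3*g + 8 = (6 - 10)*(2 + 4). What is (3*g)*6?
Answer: -192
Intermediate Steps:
g = -32/3 (g = -8/3 + ((6 - 10)*(2 + 4))/3 = -8/3 + (-4*6)/3 = -8/3 + (1/3)*(-24) = -8/3 - 8 = -32/3 ≈ -10.667)
(3*g)*6 = (3*(-32/3))*6 = -32*6 = -192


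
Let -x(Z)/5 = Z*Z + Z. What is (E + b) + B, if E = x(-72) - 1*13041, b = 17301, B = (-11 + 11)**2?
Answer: -21300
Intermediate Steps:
x(Z) = -5*Z - 5*Z**2 (x(Z) = -5*(Z*Z + Z) = -5*(Z**2 + Z) = -5*(Z + Z**2) = -5*Z - 5*Z**2)
B = 0 (B = 0**2 = 0)
E = -38601 (E = -5*(-72)*(1 - 72) - 1*13041 = -5*(-72)*(-71) - 13041 = -25560 - 13041 = -38601)
(E + b) + B = (-38601 + 17301) + 0 = -21300 + 0 = -21300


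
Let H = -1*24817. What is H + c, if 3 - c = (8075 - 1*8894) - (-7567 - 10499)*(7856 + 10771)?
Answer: -336539377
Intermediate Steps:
H = -24817
c = -336514560 (c = 3 - ((8075 - 1*8894) - (-7567 - 10499)*(7856 + 10771)) = 3 - ((8075 - 8894) - (-18066)*18627) = 3 - (-819 - 1*(-336515382)) = 3 - (-819 + 336515382) = 3 - 1*336514563 = 3 - 336514563 = -336514560)
H + c = -24817 - 336514560 = -336539377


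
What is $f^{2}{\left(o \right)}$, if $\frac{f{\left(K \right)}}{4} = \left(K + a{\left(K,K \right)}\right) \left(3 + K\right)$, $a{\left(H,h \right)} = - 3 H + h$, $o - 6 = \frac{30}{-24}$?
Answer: $\frac{346921}{16} \approx 21683.0$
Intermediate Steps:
$o = \frac{19}{4}$ ($o = 6 + \frac{30}{-24} = 6 + 30 \left(- \frac{1}{24}\right) = 6 - \frac{5}{4} = \frac{19}{4} \approx 4.75$)
$a{\left(H,h \right)} = h - 3 H$
$f{\left(K \right)} = - 4 K \left(3 + K\right)$ ($f{\left(K \right)} = 4 \left(K + \left(K - 3 K\right)\right) \left(3 + K\right) = 4 \left(K - 2 K\right) \left(3 + K\right) = 4 - K \left(3 + K\right) = 4 \left(- K \left(3 + K\right)\right) = - 4 K \left(3 + K\right)$)
$f^{2}{\left(o \right)} = \left(4 \cdot \frac{19}{4} \left(-3 - \frac{19}{4}\right)\right)^{2} = \left(4 \cdot \frac{19}{4} \left(- \frac{31}{4}\right)\right)^{2} = \left(- \frac{589}{4}\right)^{2} = \frac{346921}{16}$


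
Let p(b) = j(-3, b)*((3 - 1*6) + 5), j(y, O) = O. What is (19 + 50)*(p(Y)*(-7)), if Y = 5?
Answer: -4830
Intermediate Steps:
p(b) = 2*b (p(b) = b*((3 - 1*6) + 5) = b*((3 - 6) + 5) = b*(-3 + 5) = b*2 = 2*b)
(19 + 50)*(p(Y)*(-7)) = (19 + 50)*((2*5)*(-7)) = 69*(10*(-7)) = 69*(-70) = -4830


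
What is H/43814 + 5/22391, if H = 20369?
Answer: 456301349/981039274 ≈ 0.46512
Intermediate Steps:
H/43814 + 5/22391 = 20369/43814 + 5/22391 = 456301349/981039274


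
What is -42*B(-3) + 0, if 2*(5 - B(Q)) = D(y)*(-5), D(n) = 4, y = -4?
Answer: -630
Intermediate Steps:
B(Q) = 15 (B(Q) = 5 - 2*(-5) = 5 - ½*(-20) = 5 + 10 = 15)
-42*B(-3) + 0 = -42*15 + 0 = -630 + 0 = -630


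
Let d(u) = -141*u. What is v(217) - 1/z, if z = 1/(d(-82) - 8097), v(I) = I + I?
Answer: -3031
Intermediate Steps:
v(I) = 2*I
z = 1/3465 (z = 1/(-141*(-82) - 8097) = 1/(11562 - 8097) = 1/3465 ≈ 0.00028860)
v(217) - 1/z = 2*217 - 1/1/3465 = 434 - 1*3465 = 434 - 3465 = -3031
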